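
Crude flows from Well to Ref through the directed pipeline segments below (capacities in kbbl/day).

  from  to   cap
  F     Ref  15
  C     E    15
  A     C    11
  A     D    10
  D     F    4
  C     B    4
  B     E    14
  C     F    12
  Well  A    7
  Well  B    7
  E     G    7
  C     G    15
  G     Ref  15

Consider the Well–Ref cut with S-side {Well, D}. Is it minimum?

No — its capacity is 18, but the minimum cut has capacity 14.

Given cut capacity: 7 + 7 + 4 = 18.
Augment Well→A→C→F→Ref: bottleneck 7, flow now 7.
Augment Well→B→E→G→Ref: bottleneck 7, flow now 14.
No augmenting path remains; maximum flow = 14.
In the residual graph, reachable from Well: {Well}.
Min-cut edges: Well→A (7), Well→B (7); capacity 7 + 7 = 14.
Cut capacity 18 exceeds the max flow 14, so it is not minimum.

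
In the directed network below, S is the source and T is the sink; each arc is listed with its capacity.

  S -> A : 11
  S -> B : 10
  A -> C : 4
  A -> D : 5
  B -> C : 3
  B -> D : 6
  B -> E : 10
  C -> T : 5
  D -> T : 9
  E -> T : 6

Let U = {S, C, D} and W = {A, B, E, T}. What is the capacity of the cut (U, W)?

Edges leaving {S, C, D}: S→A (11), S→B (10), C→T (5), D→T (9).
Cut capacity = 11 + 10 + 5 + 9 = 35.

35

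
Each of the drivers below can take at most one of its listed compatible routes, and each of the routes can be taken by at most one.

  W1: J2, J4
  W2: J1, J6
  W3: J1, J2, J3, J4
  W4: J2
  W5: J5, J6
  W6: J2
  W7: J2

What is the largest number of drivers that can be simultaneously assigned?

5

Unit-capacity flow: source→left, listed edges, right→sink; max matching = max flow.
Augmenting path W1→J2 (+1); matched 1.
Augmenting path W2→J1 (+1); matched 2.
Augmenting path W3→J3 (+1); matched 3.
Augmenting path W5→J5 (+1); matched 4.
Augmenting path W4→J2→W1→J4 (+1); matched 5.
No augmenting path remains; maximum matching = 5.
König certificate: {W1, W2, W3, W5, J2} is a vertex cover of size 5 (every listed pair touches it), so no matching can be larger.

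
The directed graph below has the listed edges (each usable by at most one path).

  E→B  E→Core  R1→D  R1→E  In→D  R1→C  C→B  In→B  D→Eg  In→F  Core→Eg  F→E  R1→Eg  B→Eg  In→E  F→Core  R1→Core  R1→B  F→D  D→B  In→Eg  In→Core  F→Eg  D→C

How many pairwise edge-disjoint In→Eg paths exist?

Assign every edge capacity 1; by Menger, the answer equals the max flow.
Path In→Eg (+1); total 1.
Path In→F→Eg (+1); total 2.
Path In→D→Eg (+1); total 3.
Path In→Core→Eg (+1); total 4.
Path In→B→Eg (+1); total 5.
No residual In→Eg path; max flow = 5.
Certifying cut of size 5: {B→Eg, Core→Eg, In→D, In→Eg, In→F}.

5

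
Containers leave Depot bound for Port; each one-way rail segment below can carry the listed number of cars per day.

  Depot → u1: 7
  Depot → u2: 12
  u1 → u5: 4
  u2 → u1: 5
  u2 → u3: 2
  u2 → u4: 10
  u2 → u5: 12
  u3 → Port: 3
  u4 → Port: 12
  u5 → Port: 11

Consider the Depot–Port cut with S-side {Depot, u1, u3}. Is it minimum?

No — its capacity is 19, but the minimum cut has capacity 16.

Given cut capacity: 12 + 4 + 3 = 19.
Augment Depot→u1→u5→Port: bottleneck 4, flow now 4.
Augment Depot→u2→u3→Port: bottleneck 2, flow now 6.
Augment Depot→u2→u4→Port: bottleneck 10, flow now 16.
No augmenting path remains; maximum flow = 16.
In the residual graph, reachable from Depot: {Depot, u1}.
Min-cut edges: Depot→u2 (12), u1→u5 (4); capacity 12 + 4 = 16.
Cut capacity 19 exceeds the max flow 16, so it is not minimum.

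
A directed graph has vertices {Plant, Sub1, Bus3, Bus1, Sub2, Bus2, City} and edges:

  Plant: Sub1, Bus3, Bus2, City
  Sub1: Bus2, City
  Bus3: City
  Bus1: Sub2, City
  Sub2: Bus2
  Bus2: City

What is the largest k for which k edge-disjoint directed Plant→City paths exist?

Assign every edge capacity 1; by Menger, the answer equals the max flow.
Path Plant→City (+1); total 1.
Path Plant→Sub1→City (+1); total 2.
Path Plant→Bus3→City (+1); total 3.
Path Plant→Bus2→City (+1); total 4.
No residual Plant→City path; max flow = 4.
Certifying cut of size 4: {Plant→Bus2, Plant→Bus3, Plant→City, Plant→Sub1}.

4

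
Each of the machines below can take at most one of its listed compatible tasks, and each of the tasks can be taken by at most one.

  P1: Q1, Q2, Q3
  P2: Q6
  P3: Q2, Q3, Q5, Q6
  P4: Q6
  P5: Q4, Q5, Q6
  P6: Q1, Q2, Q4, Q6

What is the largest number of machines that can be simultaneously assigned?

5

Unit-capacity flow: source→left, listed edges, right→sink; max matching = max flow.
Augmenting path P1→Q1 (+1); matched 1.
Augmenting path P2→Q6 (+1); matched 2.
Augmenting path P3→Q2 (+1); matched 3.
Augmenting path P5→Q4 (+1); matched 4.
Augmenting path P6→Q1→P1→Q3 (+1); matched 5.
No augmenting path remains; maximum matching = 5.
König certificate: {P1, P3, P5, P6, Q6} is a vertex cover of size 5 (every listed pair touches it), so no matching can be larger.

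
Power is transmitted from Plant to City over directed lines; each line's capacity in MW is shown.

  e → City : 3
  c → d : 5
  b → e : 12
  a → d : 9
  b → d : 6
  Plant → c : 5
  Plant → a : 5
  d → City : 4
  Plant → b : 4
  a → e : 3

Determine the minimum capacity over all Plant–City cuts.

7

Augment Plant→a→d→City: bottleneck 4, flow now 4.
Augment Plant→a→e→City: bottleneck 1, flow now 5.
Augment Plant→b→e→City: bottleneck 2, flow now 7.
No augmenting path remains; maximum flow = 7.
By max-flow min-cut, the minimum cut capacity equals the max flow.
In the residual graph, reachable from Plant: {Plant, a, b, c, d, e}.
Min-cut edges: d→City (4), e→City (3); capacity 4 + 3 = 7.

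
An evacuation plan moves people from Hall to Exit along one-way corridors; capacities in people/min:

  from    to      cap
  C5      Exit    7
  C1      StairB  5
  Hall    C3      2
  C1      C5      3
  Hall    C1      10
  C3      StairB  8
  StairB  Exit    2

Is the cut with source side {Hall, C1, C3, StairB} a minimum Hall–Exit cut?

Yes — it is a minimum cut (capacity 5).

Given cut capacity: 3 + 2 = 5.
Augment Hall→C1→StairB→Exit: bottleneck 2, flow now 2.
Augment Hall→C1→C5→Exit: bottleneck 3, flow now 5.
No augmenting path remains; maximum flow = 5.
Cut capacity 5 equals the max flow, so it is a minimum cut.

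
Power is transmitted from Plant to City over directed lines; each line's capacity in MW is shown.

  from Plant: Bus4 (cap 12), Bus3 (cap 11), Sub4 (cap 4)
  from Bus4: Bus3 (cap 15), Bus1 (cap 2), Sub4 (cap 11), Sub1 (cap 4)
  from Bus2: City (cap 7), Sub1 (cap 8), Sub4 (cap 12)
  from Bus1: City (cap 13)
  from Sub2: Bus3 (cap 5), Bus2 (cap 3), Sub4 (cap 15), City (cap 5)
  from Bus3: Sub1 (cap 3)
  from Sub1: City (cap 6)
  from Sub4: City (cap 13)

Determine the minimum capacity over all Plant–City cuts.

Augment Plant→Sub4→City: bottleneck 4, flow now 4.
Augment Plant→Bus4→Bus1→City: bottleneck 2, flow now 6.
Augment Plant→Bus4→Sub1→City: bottleneck 4, flow now 10.
Augment Plant→Bus4→Sub4→City: bottleneck 6, flow now 16.
Augment Plant→Bus3→Sub1→City: bottleneck 2, flow now 18.
Augment Plant→Bus3→Sub1→Bus4→Sub4→City: bottleneck 1, flow now 19. (uses reverse residual edge)
No augmenting path remains; maximum flow = 19.
By max-flow min-cut, the minimum cut capacity equals the max flow.
In the residual graph, reachable from Plant: {Plant, Bus3}.
Min-cut edges: Plant→Bus4 (12), Plant→Sub4 (4), Bus3→Sub1 (3); capacity 12 + 4 + 3 = 19.

19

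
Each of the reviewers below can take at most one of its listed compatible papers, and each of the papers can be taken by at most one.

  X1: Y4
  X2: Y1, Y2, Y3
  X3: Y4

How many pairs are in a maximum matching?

Unit-capacity flow: source→left, listed edges, right→sink; max matching = max flow.
Augmenting path X1→Y4 (+1); matched 1.
Augmenting path X2→Y1 (+1); matched 2.
No augmenting path remains; maximum matching = 2.
König certificate: {X2, Y4} is a vertex cover of size 2 (every listed pair touches it), so no matching can be larger.

2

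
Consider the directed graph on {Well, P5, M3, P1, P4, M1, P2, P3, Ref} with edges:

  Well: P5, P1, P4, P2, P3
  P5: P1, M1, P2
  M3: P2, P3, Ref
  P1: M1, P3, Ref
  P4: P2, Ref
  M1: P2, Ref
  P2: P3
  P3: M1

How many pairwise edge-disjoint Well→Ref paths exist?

Assign every edge capacity 1; by Menger, the answer equals the max flow.
Path Well→P1→Ref (+1); total 1.
Path Well→P4→Ref (+1); total 2.
Path Well→P5→M1→Ref (+1); total 3.
No residual Well→Ref path; max flow = 3.
Certifying cut of size 3: {M1→Ref, P1→Ref, Well→P4}.

3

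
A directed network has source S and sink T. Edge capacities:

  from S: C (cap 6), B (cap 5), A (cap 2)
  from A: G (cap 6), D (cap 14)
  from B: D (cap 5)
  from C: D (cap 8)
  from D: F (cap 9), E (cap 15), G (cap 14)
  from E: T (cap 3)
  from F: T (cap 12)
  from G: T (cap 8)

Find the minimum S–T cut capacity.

13

Augment S→A→G→T: bottleneck 2, flow now 2.
Augment S→B→D→E→T: bottleneck 3, flow now 5.
Augment S→B→D→F→T: bottleneck 2, flow now 7.
Augment S→C→D→F→T: bottleneck 6, flow now 13.
No augmenting path remains; maximum flow = 13.
By max-flow min-cut, the minimum cut capacity equals the max flow.
In the residual graph, reachable from S: {S}.
Min-cut edges: S→A (2), S→B (5), S→C (6); capacity 2 + 5 + 6 = 13.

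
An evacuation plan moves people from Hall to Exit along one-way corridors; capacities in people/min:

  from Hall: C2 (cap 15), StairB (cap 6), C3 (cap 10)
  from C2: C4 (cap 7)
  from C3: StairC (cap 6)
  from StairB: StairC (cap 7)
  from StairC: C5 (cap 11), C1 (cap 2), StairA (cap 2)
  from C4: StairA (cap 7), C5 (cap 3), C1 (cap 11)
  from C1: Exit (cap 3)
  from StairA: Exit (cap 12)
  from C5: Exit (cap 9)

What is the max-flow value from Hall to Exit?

Augment Hall→C2→C4→C1→Exit: bottleneck 3, flow now 3.
Augment Hall→C2→C4→StairA→Exit: bottleneck 4, flow now 7.
Augment Hall→C3→StairC→StairA→Exit: bottleneck 2, flow now 9.
Augment Hall→C3→StairC→C5→Exit: bottleneck 4, flow now 13.
Augment Hall→StairB→StairC→C5→Exit: bottleneck 5, flow now 18.
Augment Hall→StairB→StairC→C1→C4→StairA→Exit: bottleneck 1, flow now 19. (uses reverse residual edge)
No augmenting path remains; maximum flow = 19.
In the residual graph, reachable from Hall: {Hall, C2, C3}.
Min-cut edges: Hall→StairB (6), C2→C4 (7), C3→StairC (6); capacity 6 + 7 + 6 = 19.
This cut is saturated, so no flow can exceed 19.

19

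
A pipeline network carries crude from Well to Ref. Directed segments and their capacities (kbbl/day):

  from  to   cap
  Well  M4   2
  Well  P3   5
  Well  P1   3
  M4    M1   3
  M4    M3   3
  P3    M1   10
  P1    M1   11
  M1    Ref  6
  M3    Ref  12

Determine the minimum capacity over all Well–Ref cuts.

Augment Well→M4→M1→Ref: bottleneck 2, flow now 2.
Augment Well→P3→M1→Ref: bottleneck 4, flow now 6.
Augment Well→P3→M1→M4→M3→Ref: bottleneck 1, flow now 7. (uses reverse residual edge)
Augment Well→P1→M1→M4→M3→Ref: bottleneck 1, flow now 8. (uses reverse residual edge)
No augmenting path remains; maximum flow = 8.
By max-flow min-cut, the minimum cut capacity equals the max flow.
In the residual graph, reachable from Well: {Well, P3, P1, M1}.
Min-cut edges: Well→M4 (2), M1→Ref (6); capacity 2 + 6 = 8.

8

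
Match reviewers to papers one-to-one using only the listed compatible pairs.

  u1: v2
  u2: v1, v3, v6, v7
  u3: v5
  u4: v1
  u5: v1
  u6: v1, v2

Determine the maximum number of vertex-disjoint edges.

Unit-capacity flow: source→left, listed edges, right→sink; max matching = max flow.
Augmenting path u1→v2 (+1); matched 1.
Augmenting path u2→v1 (+1); matched 2.
Augmenting path u3→v5 (+1); matched 3.
Augmenting path u4→v1→u2→v3 (+1); matched 4.
No augmenting path remains; maximum matching = 4.
König certificate: {u2, u3, v1, v2} is a vertex cover of size 4 (every listed pair touches it), so no matching can be larger.

4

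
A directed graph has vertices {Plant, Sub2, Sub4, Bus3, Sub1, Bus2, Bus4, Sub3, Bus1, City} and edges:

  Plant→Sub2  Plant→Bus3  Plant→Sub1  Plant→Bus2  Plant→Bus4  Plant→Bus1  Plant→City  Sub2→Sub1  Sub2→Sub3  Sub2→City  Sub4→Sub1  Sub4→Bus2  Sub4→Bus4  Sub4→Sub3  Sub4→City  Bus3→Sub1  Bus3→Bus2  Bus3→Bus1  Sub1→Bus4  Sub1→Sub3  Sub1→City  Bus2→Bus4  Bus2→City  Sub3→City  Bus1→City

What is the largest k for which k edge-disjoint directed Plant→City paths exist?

Assign every edge capacity 1; by Menger, the answer equals the max flow.
Path Plant→City (+1); total 1.
Path Plant→Sub2→City (+1); total 2.
Path Plant→Sub1→City (+1); total 3.
Path Plant→Bus2→City (+1); total 4.
Path Plant→Bus1→City (+1); total 5.
Path Plant→Bus3→Sub1→Sub3→City (+1); total 6.
No residual Plant→City path; max flow = 6.
Certifying cut of size 6: {Plant→Bus1, Plant→Bus2, Plant→Bus3, Plant→City, Plant→Sub1, Plant→Sub2}.

6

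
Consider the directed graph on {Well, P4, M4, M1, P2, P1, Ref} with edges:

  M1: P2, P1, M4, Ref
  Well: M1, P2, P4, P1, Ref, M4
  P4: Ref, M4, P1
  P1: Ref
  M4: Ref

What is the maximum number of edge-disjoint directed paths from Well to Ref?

5

Assign every edge capacity 1; by Menger, the answer equals the max flow.
Path Well→Ref (+1); total 1.
Path Well→P4→Ref (+1); total 2.
Path Well→M4→Ref (+1); total 3.
Path Well→M1→Ref (+1); total 4.
Path Well→P1→Ref (+1); total 5.
No residual Well→Ref path; max flow = 5.
Certifying cut of size 5: {Well→M1, Well→M4, Well→P1, Well→P4, Well→Ref}.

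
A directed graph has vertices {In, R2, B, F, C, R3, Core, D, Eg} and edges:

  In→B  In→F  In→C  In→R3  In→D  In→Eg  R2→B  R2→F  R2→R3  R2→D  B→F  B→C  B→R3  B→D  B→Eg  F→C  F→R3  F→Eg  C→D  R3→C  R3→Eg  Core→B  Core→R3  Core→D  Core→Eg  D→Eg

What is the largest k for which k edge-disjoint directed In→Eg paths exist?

Assign every edge capacity 1; by Menger, the answer equals the max flow.
Path In→Eg (+1); total 1.
Path In→B→Eg (+1); total 2.
Path In→F→Eg (+1); total 3.
Path In→R3→Eg (+1); total 4.
Path In→D→Eg (+1); total 5.
No residual In→Eg path; max flow = 5.
Certifying cut of size 5: {D→Eg, In→B, In→Eg, In→F, In→R3}.

5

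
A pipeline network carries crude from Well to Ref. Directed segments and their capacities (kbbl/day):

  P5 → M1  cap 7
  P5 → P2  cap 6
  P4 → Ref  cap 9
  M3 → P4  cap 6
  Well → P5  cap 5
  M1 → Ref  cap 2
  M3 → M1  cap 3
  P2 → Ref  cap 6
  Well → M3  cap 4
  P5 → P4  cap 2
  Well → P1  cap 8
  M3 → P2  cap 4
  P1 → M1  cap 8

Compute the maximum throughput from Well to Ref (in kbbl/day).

11

Augment Well→P1→M1→Ref: bottleneck 2, flow now 2.
Augment Well→M3→P2→Ref: bottleneck 4, flow now 6.
Augment Well→P5→P2→Ref: bottleneck 2, flow now 8.
Augment Well→P5→P4→Ref: bottleneck 2, flow now 10.
Augment Well→P5→P2→M3→P4→Ref: bottleneck 1, flow now 11. (uses reverse residual edge)
No augmenting path remains; maximum flow = 11.
In the residual graph, reachable from Well: {Well, P1, M1}.
Min-cut edges: Well→M3 (4), Well→P5 (5), M1→Ref (2); capacity 4 + 5 + 2 = 11.
This cut is saturated, so no flow can exceed 11.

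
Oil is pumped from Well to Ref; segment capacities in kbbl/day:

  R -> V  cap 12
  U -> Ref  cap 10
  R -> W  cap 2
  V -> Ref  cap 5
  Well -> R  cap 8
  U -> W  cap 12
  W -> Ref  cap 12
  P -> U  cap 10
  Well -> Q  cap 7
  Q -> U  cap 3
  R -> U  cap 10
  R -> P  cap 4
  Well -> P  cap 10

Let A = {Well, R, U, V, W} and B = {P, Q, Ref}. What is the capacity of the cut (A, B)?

48

Edges leaving {Well, R, U, V, W}: Well→P (10), Well→Q (7), R→P (4), U→Ref (10), V→Ref (5), W→Ref (12).
Cut capacity = 10 + 7 + 4 + 10 + 5 + 12 = 48.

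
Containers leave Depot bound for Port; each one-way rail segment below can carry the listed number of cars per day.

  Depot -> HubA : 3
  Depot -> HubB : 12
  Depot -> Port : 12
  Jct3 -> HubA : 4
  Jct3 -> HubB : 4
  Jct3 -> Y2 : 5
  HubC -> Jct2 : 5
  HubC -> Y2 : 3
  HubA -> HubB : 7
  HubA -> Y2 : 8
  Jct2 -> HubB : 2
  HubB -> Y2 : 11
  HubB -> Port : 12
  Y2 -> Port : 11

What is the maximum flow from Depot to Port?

Augment Depot→Port: bottleneck 12, flow now 12.
Augment Depot→HubB→Port: bottleneck 12, flow now 24.
Augment Depot→HubA→Y2→Port: bottleneck 3, flow now 27.
No augmenting path remains; maximum flow = 27.
In the residual graph, reachable from Depot: {Depot}.
Min-cut edges: Depot→HubA (3), Depot→HubB (12), Depot→Port (12); capacity 3 + 12 + 12 = 27.
This cut is saturated, so no flow can exceed 27.

27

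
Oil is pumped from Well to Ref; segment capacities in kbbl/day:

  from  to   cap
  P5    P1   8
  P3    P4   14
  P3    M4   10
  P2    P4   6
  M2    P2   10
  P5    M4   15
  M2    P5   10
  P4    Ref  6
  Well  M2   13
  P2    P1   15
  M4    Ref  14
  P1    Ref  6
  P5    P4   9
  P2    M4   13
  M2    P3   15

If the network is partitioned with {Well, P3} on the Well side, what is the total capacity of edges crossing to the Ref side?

Edges leaving {Well, P3}: Well→M2 (13), P3→M4 (10), P3→P4 (14).
Cut capacity = 13 + 10 + 14 = 37.

37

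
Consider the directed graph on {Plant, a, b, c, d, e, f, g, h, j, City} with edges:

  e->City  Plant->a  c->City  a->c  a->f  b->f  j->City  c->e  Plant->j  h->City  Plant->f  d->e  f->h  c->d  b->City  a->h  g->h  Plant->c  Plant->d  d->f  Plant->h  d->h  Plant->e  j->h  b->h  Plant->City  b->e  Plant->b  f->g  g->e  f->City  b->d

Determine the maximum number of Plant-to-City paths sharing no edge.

7

Assign every edge capacity 1; by Menger, the answer equals the max flow.
Path Plant→City (+1); total 1.
Path Plant→b→City (+1); total 2.
Path Plant→c→City (+1); total 3.
Path Plant→e→City (+1); total 4.
Path Plant→f→City (+1); total 5.
Path Plant→h→City (+1); total 6.
Path Plant→j→City (+1); total 7.
No residual Plant→City path; max flow = 7.
Certifying cut of size 7: {Plant→City, Plant→b, Plant→j, c→City, e→City, f→City, h→City}.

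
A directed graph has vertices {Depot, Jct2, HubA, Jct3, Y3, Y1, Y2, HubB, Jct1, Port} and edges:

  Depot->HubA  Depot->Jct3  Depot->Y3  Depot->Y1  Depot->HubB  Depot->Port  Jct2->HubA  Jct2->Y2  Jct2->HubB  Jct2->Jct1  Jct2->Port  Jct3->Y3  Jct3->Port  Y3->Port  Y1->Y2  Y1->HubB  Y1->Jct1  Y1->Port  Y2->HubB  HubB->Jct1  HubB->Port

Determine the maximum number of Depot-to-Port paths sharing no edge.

5

Assign every edge capacity 1; by Menger, the answer equals the max flow.
Path Depot→Port (+1); total 1.
Path Depot→Jct3→Port (+1); total 2.
Path Depot→Y3→Port (+1); total 3.
Path Depot→Y1→Port (+1); total 4.
Path Depot→HubB→Port (+1); total 5.
No residual Depot→Port path; max flow = 5.
Certifying cut of size 5: {Depot→HubB, Depot→Jct3, Depot→Port, Depot→Y1, Depot→Y3}.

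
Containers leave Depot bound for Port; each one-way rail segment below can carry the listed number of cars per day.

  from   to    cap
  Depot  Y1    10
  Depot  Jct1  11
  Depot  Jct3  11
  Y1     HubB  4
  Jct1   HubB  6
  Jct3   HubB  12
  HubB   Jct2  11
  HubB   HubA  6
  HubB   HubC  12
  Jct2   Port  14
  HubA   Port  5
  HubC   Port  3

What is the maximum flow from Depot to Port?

19

Augment Depot→Y1→HubB→Jct2→Port: bottleneck 4, flow now 4.
Augment Depot→Jct1→HubB→Jct2→Port: bottleneck 6, flow now 10.
Augment Depot→Jct3→HubB→Jct2→Port: bottleneck 1, flow now 11.
Augment Depot→Jct3→HubB→HubA→Port: bottleneck 5, flow now 16.
Augment Depot→Jct3→HubB→HubC→Port: bottleneck 3, flow now 19.
No augmenting path remains; maximum flow = 19.
In the residual graph, reachable from Depot: {Depot, Y1, Jct1, Jct3, HubB, HubA, HubC}.
Min-cut edges: HubB→Jct2 (11), HubA→Port (5), HubC→Port (3); capacity 11 + 5 + 3 = 19.
This cut is saturated, so no flow can exceed 19.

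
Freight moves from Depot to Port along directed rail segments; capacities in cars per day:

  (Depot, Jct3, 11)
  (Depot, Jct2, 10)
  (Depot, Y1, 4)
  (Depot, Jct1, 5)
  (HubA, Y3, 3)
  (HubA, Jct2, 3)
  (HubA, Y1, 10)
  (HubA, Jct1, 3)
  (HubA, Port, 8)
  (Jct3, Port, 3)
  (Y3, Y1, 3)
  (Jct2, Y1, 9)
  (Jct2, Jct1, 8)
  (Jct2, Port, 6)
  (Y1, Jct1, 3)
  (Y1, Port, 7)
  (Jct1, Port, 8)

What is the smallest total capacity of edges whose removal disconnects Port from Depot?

22

Augment Depot→Jct3→Port: bottleneck 3, flow now 3.
Augment Depot→Jct2→Port: bottleneck 6, flow now 9.
Augment Depot→Y1→Port: bottleneck 4, flow now 13.
Augment Depot→Jct1→Port: bottleneck 5, flow now 18.
Augment Depot→Jct2→Y1→Port: bottleneck 3, flow now 21.
Augment Depot→Jct2→Jct1→Port: bottleneck 1, flow now 22.
No augmenting path remains; maximum flow = 22.
By max-flow min-cut, the minimum cut capacity equals the max flow.
In the residual graph, reachable from Depot: {Depot, Jct3}.
Min-cut edges: Depot→Jct2 (10), Depot→Y1 (4), Depot→Jct1 (5), Jct3→Port (3); capacity 10 + 4 + 5 + 3 = 22.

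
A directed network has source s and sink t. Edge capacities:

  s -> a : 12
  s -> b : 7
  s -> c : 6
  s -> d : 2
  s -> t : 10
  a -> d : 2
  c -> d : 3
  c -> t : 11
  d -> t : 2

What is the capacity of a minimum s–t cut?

Augment s→t: bottleneck 10, flow now 10.
Augment s→c→t: bottleneck 6, flow now 16.
Augment s→d→t: bottleneck 2, flow now 18.
No augmenting path remains; maximum flow = 18.
By max-flow min-cut, the minimum cut capacity equals the max flow.
In the residual graph, reachable from s: {s, a, b, d}.
Min-cut edges: s→c (6), s→t (10), d→t (2); capacity 6 + 10 + 2 = 18.

18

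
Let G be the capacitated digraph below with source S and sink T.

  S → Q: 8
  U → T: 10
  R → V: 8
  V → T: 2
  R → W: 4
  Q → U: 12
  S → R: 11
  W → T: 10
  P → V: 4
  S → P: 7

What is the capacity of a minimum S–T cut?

14

Augment S→P→V→T: bottleneck 2, flow now 2.
Augment S→Q→U→T: bottleneck 8, flow now 10.
Augment S→R→W→T: bottleneck 4, flow now 14.
No augmenting path remains; maximum flow = 14.
By max-flow min-cut, the minimum cut capacity equals the max flow.
In the residual graph, reachable from S: {S, P, R, V}.
Min-cut edges: S→Q (8), R→W (4), V→T (2); capacity 8 + 4 + 2 = 14.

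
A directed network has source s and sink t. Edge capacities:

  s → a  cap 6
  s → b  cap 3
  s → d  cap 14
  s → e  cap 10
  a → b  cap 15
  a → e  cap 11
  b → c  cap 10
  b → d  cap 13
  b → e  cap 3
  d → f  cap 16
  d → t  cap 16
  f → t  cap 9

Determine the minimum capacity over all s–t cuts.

Augment s→d→t: bottleneck 14, flow now 14.
Augment s→b→d→t: bottleneck 2, flow now 16.
Augment s→b→d→f→t: bottleneck 1, flow now 17.
Augment s→a→b→d→f→t: bottleneck 6, flow now 23.
No augmenting path remains; maximum flow = 23.
By max-flow min-cut, the minimum cut capacity equals the max flow.
In the residual graph, reachable from s: {s, e}.
Min-cut edges: s→a (6), s→b (3), s→d (14); capacity 6 + 3 + 14 = 23.

23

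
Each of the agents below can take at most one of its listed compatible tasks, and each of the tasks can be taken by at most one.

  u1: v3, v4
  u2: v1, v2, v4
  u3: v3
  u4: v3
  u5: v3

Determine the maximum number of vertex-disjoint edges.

Unit-capacity flow: source→left, listed edges, right→sink; max matching = max flow.
Augmenting path u1→v3 (+1); matched 1.
Augmenting path u2→v1 (+1); matched 2.
Augmenting path u3→v3→u1→v4 (+1); matched 3.
No augmenting path remains; maximum matching = 3.
König certificate: {u1, u2, v3} is a vertex cover of size 3 (every listed pair touches it), so no matching can be larger.

3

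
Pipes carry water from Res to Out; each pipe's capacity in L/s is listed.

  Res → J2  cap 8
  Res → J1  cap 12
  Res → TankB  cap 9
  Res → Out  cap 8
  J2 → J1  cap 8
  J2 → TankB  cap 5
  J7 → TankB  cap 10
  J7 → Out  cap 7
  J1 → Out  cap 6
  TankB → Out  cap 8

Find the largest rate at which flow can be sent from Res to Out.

Augment Res→Out: bottleneck 8, flow now 8.
Augment Res→J1→Out: bottleneck 6, flow now 14.
Augment Res→TankB→Out: bottleneck 8, flow now 22.
No augmenting path remains; maximum flow = 22.
In the residual graph, reachable from Res: {Res, J2, J1, TankB}.
Min-cut edges: Res→Out (8), J1→Out (6), TankB→Out (8); capacity 8 + 6 + 8 = 22.
This cut is saturated, so no flow can exceed 22.

22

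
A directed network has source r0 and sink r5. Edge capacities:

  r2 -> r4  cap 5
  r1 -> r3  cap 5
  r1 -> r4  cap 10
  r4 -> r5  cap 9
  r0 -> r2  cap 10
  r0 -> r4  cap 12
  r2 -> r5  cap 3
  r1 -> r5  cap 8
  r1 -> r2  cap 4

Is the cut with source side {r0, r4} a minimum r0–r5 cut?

No — its capacity is 19, but the minimum cut has capacity 12.

Given cut capacity: 10 + 9 = 19.
Augment r0→r2→r5: bottleneck 3, flow now 3.
Augment r0→r4→r5: bottleneck 9, flow now 12.
No augmenting path remains; maximum flow = 12.
In the residual graph, reachable from r0: {r0, r2, r4}.
Min-cut edges: r2→r5 (3), r4→r5 (9); capacity 3 + 9 = 12.
Cut capacity 19 exceeds the max flow 12, so it is not minimum.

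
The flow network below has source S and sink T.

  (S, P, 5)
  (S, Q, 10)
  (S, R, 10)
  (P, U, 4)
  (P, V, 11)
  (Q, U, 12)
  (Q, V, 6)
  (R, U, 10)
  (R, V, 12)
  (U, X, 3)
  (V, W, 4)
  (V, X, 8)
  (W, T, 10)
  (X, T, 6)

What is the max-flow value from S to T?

Augment S→P→U→X→T: bottleneck 3, flow now 3.
Augment S→P→V→W→T: bottleneck 2, flow now 5.
Augment S→Q→V→W→T: bottleneck 2, flow now 7.
Augment S→Q→V→X→T: bottleneck 3, flow now 10.
No augmenting path remains; maximum flow = 10.
In the residual graph, reachable from S: {S, P, Q, R, U, V, X}.
Min-cut edges: V→W (4), X→T (6); capacity 4 + 6 = 10.
This cut is saturated, so no flow can exceed 10.

10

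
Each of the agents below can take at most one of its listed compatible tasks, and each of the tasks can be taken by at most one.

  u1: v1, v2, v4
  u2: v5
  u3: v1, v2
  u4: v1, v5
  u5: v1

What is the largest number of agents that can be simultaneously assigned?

4

Unit-capacity flow: source→left, listed edges, right→sink; max matching = max flow.
Augmenting path u1→v1 (+1); matched 1.
Augmenting path u2→v5 (+1); matched 2.
Augmenting path u3→v2 (+1); matched 3.
Augmenting path u4→v1→u1→v4 (+1); matched 4.
No augmenting path remains; maximum matching = 4.
König certificate: {u1, u3, v1, v5} is a vertex cover of size 4 (every listed pair touches it), so no matching can be larger.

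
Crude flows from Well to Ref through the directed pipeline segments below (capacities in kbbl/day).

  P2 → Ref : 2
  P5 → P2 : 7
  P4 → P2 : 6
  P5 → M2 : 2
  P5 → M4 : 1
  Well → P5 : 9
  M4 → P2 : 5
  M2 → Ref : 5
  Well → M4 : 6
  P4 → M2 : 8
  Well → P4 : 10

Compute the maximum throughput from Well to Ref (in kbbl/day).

7

Augment Well→P5→M2→Ref: bottleneck 2, flow now 2.
Augment Well→P5→P2→Ref: bottleneck 2, flow now 4.
Augment Well→P4→M2→Ref: bottleneck 3, flow now 7.
No augmenting path remains; maximum flow = 7.
In the residual graph, reachable from Well: {Well, P5, P4, M4, M2, P2}.
Min-cut edges: M2→Ref (5), P2→Ref (2); capacity 5 + 2 = 7.
This cut is saturated, so no flow can exceed 7.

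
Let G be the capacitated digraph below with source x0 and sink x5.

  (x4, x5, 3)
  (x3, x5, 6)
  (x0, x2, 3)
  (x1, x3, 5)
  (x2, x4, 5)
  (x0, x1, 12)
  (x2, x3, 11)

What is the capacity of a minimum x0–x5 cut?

8

Augment x0→x1→x3→x5: bottleneck 5, flow now 5.
Augment x0→x2→x3→x5: bottleneck 1, flow now 6.
Augment x0→x2→x4→x5: bottleneck 2, flow now 8.
No augmenting path remains; maximum flow = 8.
By max-flow min-cut, the minimum cut capacity equals the max flow.
In the residual graph, reachable from x0: {x0, x1}.
Min-cut edges: x0→x2 (3), x1→x3 (5); capacity 3 + 5 = 8.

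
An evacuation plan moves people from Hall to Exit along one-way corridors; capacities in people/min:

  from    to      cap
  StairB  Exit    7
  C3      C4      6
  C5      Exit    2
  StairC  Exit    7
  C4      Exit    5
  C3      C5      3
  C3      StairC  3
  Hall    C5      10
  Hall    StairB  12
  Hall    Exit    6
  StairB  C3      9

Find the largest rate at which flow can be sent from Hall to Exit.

Augment Hall→Exit: bottleneck 6, flow now 6.
Augment Hall→StairB→Exit: bottleneck 7, flow now 13.
Augment Hall→C5→Exit: bottleneck 2, flow now 15.
Augment Hall→StairB→C3→C4→Exit: bottleneck 5, flow now 20.
No augmenting path remains; maximum flow = 20.
In the residual graph, reachable from Hall: {Hall, C5}.
Min-cut edges: Hall→StairB (12), Hall→Exit (6), C5→Exit (2); capacity 12 + 6 + 2 = 20.
This cut is saturated, so no flow can exceed 20.

20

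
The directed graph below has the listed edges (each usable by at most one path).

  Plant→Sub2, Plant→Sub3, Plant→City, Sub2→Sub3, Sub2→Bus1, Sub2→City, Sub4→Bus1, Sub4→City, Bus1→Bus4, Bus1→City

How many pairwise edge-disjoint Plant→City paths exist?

2

Assign every edge capacity 1; by Menger, the answer equals the max flow.
Path Plant→City (+1); total 1.
Path Plant→Sub2→City (+1); total 2.
No residual Plant→City path; max flow = 2.
Certifying cut of size 2: {Plant→City, Plant→Sub2}.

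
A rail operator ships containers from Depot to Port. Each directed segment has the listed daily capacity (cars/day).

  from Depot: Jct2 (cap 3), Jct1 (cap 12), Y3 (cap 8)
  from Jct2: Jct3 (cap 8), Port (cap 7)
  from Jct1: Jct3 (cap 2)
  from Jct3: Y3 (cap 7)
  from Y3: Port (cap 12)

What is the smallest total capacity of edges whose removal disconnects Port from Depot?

Augment Depot→Jct2→Port: bottleneck 3, flow now 3.
Augment Depot→Y3→Port: bottleneck 8, flow now 11.
Augment Depot→Jct1→Jct3→Y3→Port: bottleneck 2, flow now 13.
No augmenting path remains; maximum flow = 13.
By max-flow min-cut, the minimum cut capacity equals the max flow.
In the residual graph, reachable from Depot: {Depot, Jct1}.
Min-cut edges: Depot→Jct2 (3), Depot→Y3 (8), Jct1→Jct3 (2); capacity 3 + 8 + 2 = 13.

13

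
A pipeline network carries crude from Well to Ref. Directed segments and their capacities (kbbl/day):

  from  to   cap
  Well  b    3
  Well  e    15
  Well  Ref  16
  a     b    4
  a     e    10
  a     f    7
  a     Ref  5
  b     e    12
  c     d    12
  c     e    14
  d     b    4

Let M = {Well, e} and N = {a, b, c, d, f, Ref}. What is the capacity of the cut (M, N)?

Edges leaving {Well, e}: Well→b (3), Well→Ref (16).
Cut capacity = 3 + 16 = 19.

19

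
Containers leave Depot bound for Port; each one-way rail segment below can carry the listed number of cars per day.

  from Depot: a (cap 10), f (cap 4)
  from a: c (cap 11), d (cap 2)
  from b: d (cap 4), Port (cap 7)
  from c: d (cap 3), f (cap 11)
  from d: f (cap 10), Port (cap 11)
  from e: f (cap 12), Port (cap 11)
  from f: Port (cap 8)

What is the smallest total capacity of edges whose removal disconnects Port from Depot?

Augment Depot→f→Port: bottleneck 4, flow now 4.
Augment Depot→a→d→Port: bottleneck 2, flow now 6.
Augment Depot→a→c→d→Port: bottleneck 3, flow now 9.
Augment Depot→a→c→f→Port: bottleneck 4, flow now 13.
No augmenting path remains; maximum flow = 13.
By max-flow min-cut, the minimum cut capacity equals the max flow.
In the residual graph, reachable from Depot: {Depot, a, c, f}.
Min-cut edges: a→d (2), c→d (3), f→Port (8); capacity 2 + 3 + 8 = 13.

13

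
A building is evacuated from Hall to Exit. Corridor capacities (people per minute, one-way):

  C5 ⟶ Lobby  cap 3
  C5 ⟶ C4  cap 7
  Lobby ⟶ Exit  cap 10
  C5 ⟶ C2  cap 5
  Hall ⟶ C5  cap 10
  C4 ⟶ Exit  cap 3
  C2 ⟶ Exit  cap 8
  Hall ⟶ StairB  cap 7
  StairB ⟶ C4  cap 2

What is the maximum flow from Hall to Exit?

11

Augment Hall→StairB→C4→Exit: bottleneck 2, flow now 2.
Augment Hall→C5→Lobby→Exit: bottleneck 3, flow now 5.
Augment Hall→C5→C2→Exit: bottleneck 5, flow now 10.
Augment Hall→C5→C4→Exit: bottleneck 1, flow now 11.
No augmenting path remains; maximum flow = 11.
In the residual graph, reachable from Hall: {Hall, StairB, C5, C4}.
Min-cut edges: C5→Lobby (3), C5→C2 (5), C4→Exit (3); capacity 3 + 5 + 3 = 11.
This cut is saturated, so no flow can exceed 11.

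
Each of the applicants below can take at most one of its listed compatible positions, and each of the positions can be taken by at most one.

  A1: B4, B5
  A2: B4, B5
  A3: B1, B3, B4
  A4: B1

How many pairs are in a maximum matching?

4

Unit-capacity flow: source→left, listed edges, right→sink; max matching = max flow.
Augmenting path A1→B4 (+1); matched 1.
Augmenting path A2→B5 (+1); matched 2.
Augmenting path A3→B1 (+1); matched 3.
Augmenting path A4→B1→A3→B3 (+1); matched 4.
No augmenting path remains; maximum matching = 4.
König certificate: {A1, A2, A3, A4} is a vertex cover of size 4 (every listed pair touches it), so no matching can be larger.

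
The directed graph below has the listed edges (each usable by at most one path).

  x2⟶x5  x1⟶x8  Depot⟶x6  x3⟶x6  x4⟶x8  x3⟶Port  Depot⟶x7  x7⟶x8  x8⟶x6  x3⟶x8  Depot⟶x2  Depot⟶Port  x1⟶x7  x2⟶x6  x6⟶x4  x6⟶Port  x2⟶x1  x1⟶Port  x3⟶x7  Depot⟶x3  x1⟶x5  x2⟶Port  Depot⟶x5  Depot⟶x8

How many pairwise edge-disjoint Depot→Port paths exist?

4

Assign every edge capacity 1; by Menger, the answer equals the max flow.
Path Depot→Port (+1); total 1.
Path Depot→x2→Port (+1); total 2.
Path Depot→x3→Port (+1); total 3.
Path Depot→x6→Port (+1); total 4.
No residual Depot→Port path; max flow = 4.
Certifying cut of size 4: {Depot→Port, Depot→x2, Depot→x3, x6→Port}.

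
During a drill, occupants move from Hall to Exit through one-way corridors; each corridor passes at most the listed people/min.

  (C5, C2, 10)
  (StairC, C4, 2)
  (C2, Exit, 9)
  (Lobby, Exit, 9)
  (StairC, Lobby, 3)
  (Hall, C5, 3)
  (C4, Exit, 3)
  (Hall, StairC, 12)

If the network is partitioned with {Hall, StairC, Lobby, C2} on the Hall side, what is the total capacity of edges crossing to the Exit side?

23

Edges leaving {Hall, StairC, Lobby, C2}: Hall→C5 (3), StairC→C4 (2), Lobby→Exit (9), C2→Exit (9).
Cut capacity = 3 + 2 + 9 + 9 = 23.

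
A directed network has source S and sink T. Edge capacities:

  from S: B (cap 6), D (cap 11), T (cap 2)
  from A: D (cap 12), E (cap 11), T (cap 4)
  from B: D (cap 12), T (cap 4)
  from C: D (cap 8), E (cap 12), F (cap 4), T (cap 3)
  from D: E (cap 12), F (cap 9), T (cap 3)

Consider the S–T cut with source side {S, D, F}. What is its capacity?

23

Edges leaving {S, D, F}: S→B (6), S→T (2), D→E (12), D→T (3).
Cut capacity = 6 + 2 + 12 + 3 = 23.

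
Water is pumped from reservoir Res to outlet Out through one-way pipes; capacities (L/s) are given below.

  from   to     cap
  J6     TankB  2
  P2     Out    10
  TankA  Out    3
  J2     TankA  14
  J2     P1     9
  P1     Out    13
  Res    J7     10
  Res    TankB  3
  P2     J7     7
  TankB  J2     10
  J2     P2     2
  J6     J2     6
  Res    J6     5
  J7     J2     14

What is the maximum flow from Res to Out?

14

Augment Res→TankB→J2→P1→Out: bottleneck 3, flow now 3.
Augment Res→J7→J2→P1→Out: bottleneck 6, flow now 9.
Augment Res→J7→J2→P2→Out: bottleneck 2, flow now 11.
Augment Res→J7→J2→TankA→Out: bottleneck 2, flow now 13.
Augment Res→J6→J2→TankA→Out: bottleneck 1, flow now 14.
No augmenting path remains; maximum flow = 14.
In the residual graph, reachable from Res: {Res, TankB, J7, J6, J2, TankA}.
Min-cut edges: J2→P1 (9), J2→P2 (2), TankA→Out (3); capacity 9 + 2 + 3 = 14.
This cut is saturated, so no flow can exceed 14.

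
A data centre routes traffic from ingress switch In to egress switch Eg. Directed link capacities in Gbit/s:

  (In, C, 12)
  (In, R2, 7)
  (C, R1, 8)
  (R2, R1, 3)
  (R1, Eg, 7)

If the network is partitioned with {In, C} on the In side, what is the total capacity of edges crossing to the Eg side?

Edges leaving {In, C}: In→R2 (7), C→R1 (8).
Cut capacity = 7 + 8 = 15.

15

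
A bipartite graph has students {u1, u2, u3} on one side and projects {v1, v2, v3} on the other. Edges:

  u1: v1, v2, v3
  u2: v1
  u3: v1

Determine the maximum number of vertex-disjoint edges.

2

Unit-capacity flow: source→left, listed edges, right→sink; max matching = max flow.
Augmenting path u1→v1 (+1); matched 1.
Augmenting path u2→v1→u1→v2 (+1); matched 2.
No augmenting path remains; maximum matching = 2.
König certificate: {u1, v1} is a vertex cover of size 2 (every listed pair touches it), so no matching can be larger.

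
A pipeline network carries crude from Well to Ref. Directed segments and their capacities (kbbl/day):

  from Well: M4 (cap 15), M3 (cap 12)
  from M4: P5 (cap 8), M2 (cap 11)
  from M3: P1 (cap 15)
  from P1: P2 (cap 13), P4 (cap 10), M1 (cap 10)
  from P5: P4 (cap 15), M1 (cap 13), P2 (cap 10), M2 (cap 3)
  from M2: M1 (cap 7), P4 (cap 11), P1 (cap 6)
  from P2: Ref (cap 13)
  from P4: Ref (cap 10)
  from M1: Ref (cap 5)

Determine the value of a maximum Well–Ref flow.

27

Augment Well→M4→P5→P2→Ref: bottleneck 8, flow now 8.
Augment Well→M4→M2→P4→Ref: bottleneck 7, flow now 15.
Augment Well→M3→P1→P2→Ref: bottleneck 5, flow now 20.
Augment Well→M3→P1→P4→Ref: bottleneck 3, flow now 23.
Augment Well→M3→P1→M1→Ref: bottleneck 4, flow now 27.
No augmenting path remains; maximum flow = 27.
In the residual graph, reachable from Well: {Well}.
Min-cut edges: Well→M4 (15), Well→M3 (12); capacity 15 + 12 = 27.
This cut is saturated, so no flow can exceed 27.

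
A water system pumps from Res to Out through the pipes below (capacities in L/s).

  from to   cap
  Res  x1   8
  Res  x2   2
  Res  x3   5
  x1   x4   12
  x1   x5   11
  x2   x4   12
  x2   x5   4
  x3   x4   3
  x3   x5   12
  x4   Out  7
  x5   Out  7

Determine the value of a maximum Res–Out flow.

14

Augment Res→x1→x4→Out: bottleneck 7, flow now 7.
Augment Res→x1→x5→Out: bottleneck 1, flow now 8.
Augment Res→x2→x5→Out: bottleneck 2, flow now 10.
Augment Res→x3→x5→Out: bottleneck 4, flow now 14.
No augmenting path remains; maximum flow = 14.
In the residual graph, reachable from Res: {Res, x1, x2, x3, x4, x5}.
Min-cut edges: x4→Out (7), x5→Out (7); capacity 7 + 7 = 14.
This cut is saturated, so no flow can exceed 14.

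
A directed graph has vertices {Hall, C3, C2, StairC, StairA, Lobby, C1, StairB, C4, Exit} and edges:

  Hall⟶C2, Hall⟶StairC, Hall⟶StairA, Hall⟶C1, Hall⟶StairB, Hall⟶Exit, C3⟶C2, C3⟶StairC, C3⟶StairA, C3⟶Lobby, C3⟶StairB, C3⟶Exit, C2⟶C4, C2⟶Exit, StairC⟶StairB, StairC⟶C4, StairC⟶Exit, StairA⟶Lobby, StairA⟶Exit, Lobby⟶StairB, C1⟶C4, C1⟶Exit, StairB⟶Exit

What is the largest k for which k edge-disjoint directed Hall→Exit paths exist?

6

Assign every edge capacity 1; by Menger, the answer equals the max flow.
Path Hall→Exit (+1); total 1.
Path Hall→C2→Exit (+1); total 2.
Path Hall→StairC→Exit (+1); total 3.
Path Hall→StairA→Exit (+1); total 4.
Path Hall→C1→Exit (+1); total 5.
Path Hall→StairB→Exit (+1); total 6.
No residual Hall→Exit path; max flow = 6.
Certifying cut of size 6: {Hall→C1, Hall→C2, Hall→Exit, Hall→StairA, Hall→StairB, Hall→StairC}.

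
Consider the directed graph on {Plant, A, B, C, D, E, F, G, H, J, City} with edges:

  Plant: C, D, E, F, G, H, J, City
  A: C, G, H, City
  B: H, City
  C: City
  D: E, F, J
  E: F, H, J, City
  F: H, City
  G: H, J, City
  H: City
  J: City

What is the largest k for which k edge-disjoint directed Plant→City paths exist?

Assign every edge capacity 1; by Menger, the answer equals the max flow.
Path Plant→City (+1); total 1.
Path Plant→C→City (+1); total 2.
Path Plant→E→City (+1); total 3.
Path Plant→F→City (+1); total 4.
Path Plant→G→City (+1); total 5.
Path Plant→H→City (+1); total 6.
Path Plant→J→City (+1); total 7.
No residual Plant→City path; max flow = 7.
Certifying cut of size 7: {E→City, F→City, H→City, J→City, Plant→C, Plant→City, Plant→G}.

7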